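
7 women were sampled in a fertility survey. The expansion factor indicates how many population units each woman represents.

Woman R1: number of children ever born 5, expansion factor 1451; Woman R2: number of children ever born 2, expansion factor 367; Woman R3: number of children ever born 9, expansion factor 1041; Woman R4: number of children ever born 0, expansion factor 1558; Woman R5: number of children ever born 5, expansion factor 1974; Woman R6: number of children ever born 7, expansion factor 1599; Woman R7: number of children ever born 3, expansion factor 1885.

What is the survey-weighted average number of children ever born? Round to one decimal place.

Weighted sum = 5×1451 + 2×367 + 9×1041 + 0×1558 + 5×1974 + 7×1599 + 3×1885
  = 7255 + 734 + 9369 + 0 + 9870 + 11193 + 5655 = 44076
Sum of weights = 1451 + 367 + 1041 + 1558 + 1974 + 1599 + 1885 = 9875
Weighted mean = 44076 / 9875 = 4.4633924

4.5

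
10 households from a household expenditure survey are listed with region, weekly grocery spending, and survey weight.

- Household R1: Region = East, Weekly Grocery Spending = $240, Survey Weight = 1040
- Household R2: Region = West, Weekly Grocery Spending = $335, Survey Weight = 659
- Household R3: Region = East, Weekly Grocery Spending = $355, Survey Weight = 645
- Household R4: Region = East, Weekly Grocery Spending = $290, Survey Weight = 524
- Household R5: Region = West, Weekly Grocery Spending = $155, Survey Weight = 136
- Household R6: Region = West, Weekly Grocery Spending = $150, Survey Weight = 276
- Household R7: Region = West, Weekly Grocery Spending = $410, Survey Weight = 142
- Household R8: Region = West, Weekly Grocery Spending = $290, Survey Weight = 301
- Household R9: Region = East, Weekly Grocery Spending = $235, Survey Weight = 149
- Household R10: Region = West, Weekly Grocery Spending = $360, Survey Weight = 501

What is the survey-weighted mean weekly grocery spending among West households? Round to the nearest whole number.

302

West rows: R2, R5, R6, R7, R8, R10
Weighted sum = 335×659 + 155×136 + 150×276 + 410×142 + 290×301 + 360×501
  = 220765 + 21080 + 41400 + 58220 + 87290 + 180360 = 609115
Sum of weights = 2015
Weighted mean = 609115 / 2015 = 302.29032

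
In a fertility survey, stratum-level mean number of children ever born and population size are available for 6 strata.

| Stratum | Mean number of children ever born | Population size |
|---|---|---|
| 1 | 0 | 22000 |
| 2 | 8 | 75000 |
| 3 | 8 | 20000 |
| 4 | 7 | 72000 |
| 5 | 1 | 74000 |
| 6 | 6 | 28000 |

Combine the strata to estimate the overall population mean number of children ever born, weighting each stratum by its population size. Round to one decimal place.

5.2

Σ Nₕ·x̄ₕ = 0×22000 + 8×75000 + 8×20000 + 7×72000 + 1×74000 + 6×28000
  = 1506000
Σ Nₕ = 22000 + 75000 + 20000 + 72000 + 74000 + 28000 = 291000
Overall mean = 1506000 / 291000 = 5.1752577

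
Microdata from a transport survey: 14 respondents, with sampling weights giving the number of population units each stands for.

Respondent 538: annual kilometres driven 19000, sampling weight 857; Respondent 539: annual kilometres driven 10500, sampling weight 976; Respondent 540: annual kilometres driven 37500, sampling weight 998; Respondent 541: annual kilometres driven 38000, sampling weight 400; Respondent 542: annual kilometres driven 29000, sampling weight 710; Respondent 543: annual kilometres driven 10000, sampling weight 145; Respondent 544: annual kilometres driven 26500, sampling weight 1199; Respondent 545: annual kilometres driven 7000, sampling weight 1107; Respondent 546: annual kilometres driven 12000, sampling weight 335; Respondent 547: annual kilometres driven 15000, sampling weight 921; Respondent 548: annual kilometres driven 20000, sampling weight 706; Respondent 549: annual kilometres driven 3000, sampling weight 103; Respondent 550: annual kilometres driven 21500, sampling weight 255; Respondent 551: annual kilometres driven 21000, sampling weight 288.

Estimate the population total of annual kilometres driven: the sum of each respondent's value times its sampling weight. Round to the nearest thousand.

184513000

Weighted total = 184513000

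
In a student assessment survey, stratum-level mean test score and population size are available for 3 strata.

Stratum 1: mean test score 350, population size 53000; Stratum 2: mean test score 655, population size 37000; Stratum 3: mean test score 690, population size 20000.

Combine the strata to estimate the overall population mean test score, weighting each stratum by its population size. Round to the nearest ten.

510

Σ Nₕ·x̄ₕ = 56585000
Σ Nₕ = 53000 + 37000 + 20000 = 110000
Overall mean = 56585000 / 110000 = 514.40909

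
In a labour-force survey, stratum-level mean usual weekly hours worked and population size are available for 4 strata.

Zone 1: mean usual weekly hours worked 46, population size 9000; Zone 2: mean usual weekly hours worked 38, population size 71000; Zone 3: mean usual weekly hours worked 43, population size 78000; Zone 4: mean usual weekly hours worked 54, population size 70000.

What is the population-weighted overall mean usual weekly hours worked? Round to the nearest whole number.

Σ Nₕ·x̄ₕ = 46×9000 + 38×71000 + 43×78000 + 54×70000
  = 414000 + 2698000 + 3354000 + 3780000 = 10246000
Σ Nₕ = 9000 + 71000 + 78000 + 70000 = 228000
Overall mean = 10246000 / 228000 = 44.938596

45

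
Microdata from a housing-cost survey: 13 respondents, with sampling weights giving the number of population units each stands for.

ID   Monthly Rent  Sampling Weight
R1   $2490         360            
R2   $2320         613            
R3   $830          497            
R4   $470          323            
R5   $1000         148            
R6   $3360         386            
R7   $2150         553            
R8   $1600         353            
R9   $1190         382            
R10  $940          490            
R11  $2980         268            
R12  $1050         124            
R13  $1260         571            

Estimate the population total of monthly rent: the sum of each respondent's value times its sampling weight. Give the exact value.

8645070

Weighted total = 8645070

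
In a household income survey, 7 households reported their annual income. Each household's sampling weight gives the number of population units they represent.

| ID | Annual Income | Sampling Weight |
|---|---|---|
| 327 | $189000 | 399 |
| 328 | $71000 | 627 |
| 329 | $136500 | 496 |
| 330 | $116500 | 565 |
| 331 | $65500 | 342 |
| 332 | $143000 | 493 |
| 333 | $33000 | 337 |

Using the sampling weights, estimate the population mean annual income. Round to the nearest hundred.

Weighted sum = 189000×399 + 71000×627 + 136500×496 + 116500×565 + 65500×342 + 143000×493 + 33000×337
  = 357475500
Sum of weights = 399 + 627 + 496 + 565 + 342 + 493 + 337 = 3259
Weighted mean = 357475500 / 3259 = 109688.71

109700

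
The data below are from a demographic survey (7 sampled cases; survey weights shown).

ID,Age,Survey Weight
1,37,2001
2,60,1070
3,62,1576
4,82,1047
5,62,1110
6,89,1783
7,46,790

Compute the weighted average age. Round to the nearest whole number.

Weighted sum = 37×2001 + 60×1070 + 62×1576 + 82×1047 + 62×1110 + 89×1783 + 46×790
  = 74037 + 64200 + 97712 + 85854 + 68820 + 158687 + 36340 = 585650
Sum of weights = 2001 + 1070 + 1576 + 1047 + 1110 + 1783 + 790 = 9377
Weighted mean = 585650 / 9377 = 62.456009

62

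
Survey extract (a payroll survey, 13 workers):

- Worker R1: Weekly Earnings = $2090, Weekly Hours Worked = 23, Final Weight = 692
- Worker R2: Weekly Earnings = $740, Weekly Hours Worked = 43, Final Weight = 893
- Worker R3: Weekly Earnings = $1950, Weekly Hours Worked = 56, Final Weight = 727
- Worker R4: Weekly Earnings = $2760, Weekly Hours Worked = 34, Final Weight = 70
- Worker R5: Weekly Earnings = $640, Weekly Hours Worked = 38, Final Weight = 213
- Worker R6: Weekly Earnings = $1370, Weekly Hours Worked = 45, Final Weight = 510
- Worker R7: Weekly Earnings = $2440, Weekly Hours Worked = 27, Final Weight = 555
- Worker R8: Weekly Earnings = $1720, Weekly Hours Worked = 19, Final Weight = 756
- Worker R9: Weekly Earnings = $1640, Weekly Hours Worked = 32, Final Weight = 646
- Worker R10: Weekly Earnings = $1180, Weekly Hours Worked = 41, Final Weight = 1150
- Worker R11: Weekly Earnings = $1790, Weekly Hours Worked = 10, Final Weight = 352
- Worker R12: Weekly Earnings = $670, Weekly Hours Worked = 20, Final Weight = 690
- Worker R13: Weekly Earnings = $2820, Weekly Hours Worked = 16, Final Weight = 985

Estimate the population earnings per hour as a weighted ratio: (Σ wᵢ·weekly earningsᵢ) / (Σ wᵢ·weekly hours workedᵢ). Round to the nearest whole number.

Σ wᵢ·y = 13494010
Σ wᵢ·x = 258702
Ratio = 13494010 / 258702 = 52.160439

52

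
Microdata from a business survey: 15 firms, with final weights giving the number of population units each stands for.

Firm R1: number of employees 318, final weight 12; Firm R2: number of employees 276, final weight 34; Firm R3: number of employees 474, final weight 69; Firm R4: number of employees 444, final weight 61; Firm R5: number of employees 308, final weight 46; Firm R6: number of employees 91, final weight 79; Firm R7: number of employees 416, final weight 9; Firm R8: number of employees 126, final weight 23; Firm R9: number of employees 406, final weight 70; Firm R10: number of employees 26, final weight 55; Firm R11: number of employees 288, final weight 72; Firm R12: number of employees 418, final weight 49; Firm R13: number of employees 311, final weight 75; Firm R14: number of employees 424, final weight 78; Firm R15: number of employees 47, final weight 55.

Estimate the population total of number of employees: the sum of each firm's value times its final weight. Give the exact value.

Weighted total = 231039

231039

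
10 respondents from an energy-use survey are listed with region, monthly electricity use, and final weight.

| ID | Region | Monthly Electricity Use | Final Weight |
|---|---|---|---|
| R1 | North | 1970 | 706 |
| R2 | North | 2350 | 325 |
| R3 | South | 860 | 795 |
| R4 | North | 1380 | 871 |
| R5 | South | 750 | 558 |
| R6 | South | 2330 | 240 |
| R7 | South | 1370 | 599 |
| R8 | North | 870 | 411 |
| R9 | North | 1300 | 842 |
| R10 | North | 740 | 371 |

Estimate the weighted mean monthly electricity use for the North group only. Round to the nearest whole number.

North rows: R1, R2, R4, R8, R9, R10
Weighted sum = 1970×706 + 2350×325 + 1380×871 + 870×411 + 1300×842 + 740×371
  = 5083260
Sum of weights = 706 + 325 + 871 + 411 + 842 + 371 = 3526
Weighted mean = 5083260 / 3526 = 1441.6506

1442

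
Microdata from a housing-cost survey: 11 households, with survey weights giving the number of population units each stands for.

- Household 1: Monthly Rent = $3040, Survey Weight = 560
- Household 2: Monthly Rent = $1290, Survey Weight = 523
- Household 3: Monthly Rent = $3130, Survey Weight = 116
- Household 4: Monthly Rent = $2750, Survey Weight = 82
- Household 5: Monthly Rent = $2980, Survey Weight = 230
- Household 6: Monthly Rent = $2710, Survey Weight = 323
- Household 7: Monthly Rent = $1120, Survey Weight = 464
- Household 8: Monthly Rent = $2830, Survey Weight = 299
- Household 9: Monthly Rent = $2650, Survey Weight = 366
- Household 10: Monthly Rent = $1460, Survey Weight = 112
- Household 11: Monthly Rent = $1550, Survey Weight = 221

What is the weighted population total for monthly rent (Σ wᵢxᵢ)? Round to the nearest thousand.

7368000

Weighted total = 3040×560 + 1290×523 + 3130×116 + 2750×82 + 2980×230 + 2710×323 + 1120×464 + 2830×299 + 2650×366 + 1460×112 + 1550×221
  = 1702400 + 674670 + 363080 + 225500 + 685400 + 875330 + 519680 + 846170 + 969900 + 163520 + 342550 = 7368200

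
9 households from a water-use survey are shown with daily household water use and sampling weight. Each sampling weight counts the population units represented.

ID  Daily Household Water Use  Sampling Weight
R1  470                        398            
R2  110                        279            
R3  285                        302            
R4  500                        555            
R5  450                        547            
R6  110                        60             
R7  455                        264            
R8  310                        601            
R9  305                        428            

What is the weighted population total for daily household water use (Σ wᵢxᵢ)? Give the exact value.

1271040

Weighted total = 470×398 + 110×279 + 285×302 + 500×555 + 450×547 + 110×60 + 455×264 + 310×601 + 305×428
  = 1271040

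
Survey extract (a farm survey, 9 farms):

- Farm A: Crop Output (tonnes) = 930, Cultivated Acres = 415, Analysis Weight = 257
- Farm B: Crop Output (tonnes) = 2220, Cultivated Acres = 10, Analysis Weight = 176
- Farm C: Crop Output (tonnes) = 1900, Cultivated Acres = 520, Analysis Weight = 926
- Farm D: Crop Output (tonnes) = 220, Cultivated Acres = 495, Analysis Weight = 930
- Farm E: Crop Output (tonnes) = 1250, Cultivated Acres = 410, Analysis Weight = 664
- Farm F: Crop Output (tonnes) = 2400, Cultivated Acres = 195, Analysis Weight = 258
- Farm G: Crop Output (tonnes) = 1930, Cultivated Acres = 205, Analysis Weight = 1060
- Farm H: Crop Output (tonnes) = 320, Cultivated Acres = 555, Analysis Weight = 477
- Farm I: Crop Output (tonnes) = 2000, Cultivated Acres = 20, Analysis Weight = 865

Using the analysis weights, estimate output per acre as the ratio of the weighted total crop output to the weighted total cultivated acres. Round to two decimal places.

Σ wᵢ·y = 930×257 + 2220×176 + 1900×926 + 220×930 + 1250×664 + 2400×258 + 1930×1060 + 320×477 + 2000×865
  = 7971370
Σ wᵢ·x = 415×257 + 10×176 + 520×926 + 495×930 + 410×664 + 195×258 + 205×1060 + 555×477 + 20×865
  = 106655 + 1760 + 481520 + 460350 + 272240 + 50310 + 217300 + 264735 + 17300 = 1872170
Ratio = 7971370 / 1872170 = 4.2578238

4.26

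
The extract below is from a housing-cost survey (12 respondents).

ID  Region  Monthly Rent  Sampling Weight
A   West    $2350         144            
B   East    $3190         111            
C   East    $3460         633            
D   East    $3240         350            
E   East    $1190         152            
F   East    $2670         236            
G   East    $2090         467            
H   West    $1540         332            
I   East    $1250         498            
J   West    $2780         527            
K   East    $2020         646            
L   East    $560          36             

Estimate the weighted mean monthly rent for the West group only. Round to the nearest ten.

West rows: A, H, J
Weighted sum = 2314740
Sum of weights = 144 + 332 + 527 = 1003
Weighted mean = 2314740 / 1003 = 2307.8166

2310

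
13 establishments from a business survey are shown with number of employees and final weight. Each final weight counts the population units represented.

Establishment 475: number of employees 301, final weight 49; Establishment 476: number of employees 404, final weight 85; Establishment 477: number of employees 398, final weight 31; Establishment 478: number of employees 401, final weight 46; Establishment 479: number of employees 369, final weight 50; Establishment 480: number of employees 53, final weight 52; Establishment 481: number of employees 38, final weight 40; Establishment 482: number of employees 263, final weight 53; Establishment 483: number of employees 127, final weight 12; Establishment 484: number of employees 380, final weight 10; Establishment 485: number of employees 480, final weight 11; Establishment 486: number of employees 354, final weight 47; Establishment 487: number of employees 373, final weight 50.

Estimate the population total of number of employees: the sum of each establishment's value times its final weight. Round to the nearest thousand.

162000

Weighted total = 162430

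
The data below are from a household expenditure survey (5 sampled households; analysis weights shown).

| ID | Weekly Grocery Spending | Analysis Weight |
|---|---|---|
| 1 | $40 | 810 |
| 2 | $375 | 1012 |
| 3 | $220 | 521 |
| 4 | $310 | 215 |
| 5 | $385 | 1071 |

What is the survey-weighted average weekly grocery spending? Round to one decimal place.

Weighted sum = 40×810 + 375×1012 + 220×521 + 310×215 + 385×1071
  = 1005505
Sum of weights = 810 + 1012 + 521 + 215 + 1071 = 3629
Weighted mean = 1005505 / 3629 = 277.07495

277.1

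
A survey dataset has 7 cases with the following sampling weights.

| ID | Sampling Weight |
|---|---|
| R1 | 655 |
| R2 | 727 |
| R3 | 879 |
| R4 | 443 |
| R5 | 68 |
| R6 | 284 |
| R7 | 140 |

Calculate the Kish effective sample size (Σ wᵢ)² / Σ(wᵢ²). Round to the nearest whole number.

Σ wᵢ = 655 + 727 + 879 + 443 + 68 + 284 + 140 = 3196
Σ wᵢ² = 429025 + 528529 + 772641 + 196249 + 4624 + 80656 + 19600 = 2031324
n_eff = 3196² / 2031324 = 10214416 / 2031324 = 5.0284524

5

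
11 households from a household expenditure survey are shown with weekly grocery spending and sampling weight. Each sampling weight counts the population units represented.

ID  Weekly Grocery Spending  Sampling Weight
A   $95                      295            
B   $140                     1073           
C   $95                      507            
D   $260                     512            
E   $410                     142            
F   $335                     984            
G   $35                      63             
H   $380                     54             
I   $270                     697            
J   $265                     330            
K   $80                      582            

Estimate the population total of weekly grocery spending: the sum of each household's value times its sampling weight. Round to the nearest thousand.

1092000

Weighted total = 95×295 + 140×1073 + 95×507 + 260×512 + 410×142 + 335×984 + 35×63 + 380×54 + 270×697 + 265×330 + 80×582
  = 28025 + 150220 + 48165 + 133120 + 58220 + 329640 + 2205 + 20520 + 188190 + 87450 + 46560 = 1092315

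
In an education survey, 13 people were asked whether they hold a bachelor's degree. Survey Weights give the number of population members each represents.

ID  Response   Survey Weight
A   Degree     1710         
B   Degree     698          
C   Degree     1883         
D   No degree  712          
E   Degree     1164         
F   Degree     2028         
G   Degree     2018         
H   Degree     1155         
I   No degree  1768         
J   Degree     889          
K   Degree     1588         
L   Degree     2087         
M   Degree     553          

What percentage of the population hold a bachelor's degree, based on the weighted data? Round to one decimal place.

86.4

Sum of weights for 'Degree' = 1710 + 698 + 1883 + 1164 + 2028 + 2018 + 1155 + 889 + 1588 + 2087 + 553 = 15773
Total weight = 18253
Weighted proportion = 15773 / 18253 = 0.86413192 → 86.413192%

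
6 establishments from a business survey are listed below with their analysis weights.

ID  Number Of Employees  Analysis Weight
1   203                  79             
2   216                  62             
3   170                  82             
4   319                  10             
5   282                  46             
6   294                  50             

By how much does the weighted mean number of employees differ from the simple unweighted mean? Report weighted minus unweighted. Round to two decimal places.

-21.71

Unweighted sum = 203 + 216 + 170 + 319 + 282 + 294 = 1484
Unweighted mean = 1484 / 6 = 247.33333
Weighted sum = 74231
Sum of weights = 79 + 62 + 82 + 10 + 46 + 50 = 329
Weighted mean = 74231 / 329 = 225.62614
Difference (weighted minus unweighted) = -21.707194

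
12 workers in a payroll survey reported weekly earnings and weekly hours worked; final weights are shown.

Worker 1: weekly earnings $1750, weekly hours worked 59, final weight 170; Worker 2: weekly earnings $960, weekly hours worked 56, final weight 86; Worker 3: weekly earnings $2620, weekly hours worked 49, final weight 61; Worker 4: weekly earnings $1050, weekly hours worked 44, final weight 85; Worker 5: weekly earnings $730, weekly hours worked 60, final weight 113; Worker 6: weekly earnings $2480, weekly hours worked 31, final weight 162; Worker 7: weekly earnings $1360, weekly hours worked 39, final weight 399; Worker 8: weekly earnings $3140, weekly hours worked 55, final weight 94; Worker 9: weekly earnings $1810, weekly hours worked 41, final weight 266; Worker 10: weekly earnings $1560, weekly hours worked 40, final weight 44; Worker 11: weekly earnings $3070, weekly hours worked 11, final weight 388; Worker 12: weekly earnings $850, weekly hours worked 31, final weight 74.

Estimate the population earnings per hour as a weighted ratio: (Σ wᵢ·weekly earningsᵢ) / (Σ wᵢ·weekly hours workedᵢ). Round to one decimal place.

51.2

Σ wᵢ·y = 1750×170 + 960×86 + 2620×61 + 1050×85 + 730×113 + 2480×162 + 1360×399 + 3140×94 + 1810×266 + 1560×44 + 3070×388 + 850×74
  = 3755340
Σ wᵢ·x = 59×170 + 56×86 + 49×61 + 44×85 + 60×113 + 31×162 + 39×399 + 55×94 + 41×266 + 40×44 + 11×388 + 31×74
  = 73336
Ratio = 3755340 / 73336 = 51.20732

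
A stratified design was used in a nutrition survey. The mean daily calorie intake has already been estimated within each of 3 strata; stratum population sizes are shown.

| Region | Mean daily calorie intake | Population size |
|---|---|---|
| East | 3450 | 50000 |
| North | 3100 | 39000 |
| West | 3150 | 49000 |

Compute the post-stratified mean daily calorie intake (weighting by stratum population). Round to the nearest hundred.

3200

Σ Nₕ·x̄ₕ = 3450×50000 + 3100×39000 + 3150×49000
  = 172500000 + 120900000 + 154350000 = 447750000
Σ Nₕ = 50000 + 39000 + 49000 = 138000
Overall mean = 447750000 / 138000 = 3244.5652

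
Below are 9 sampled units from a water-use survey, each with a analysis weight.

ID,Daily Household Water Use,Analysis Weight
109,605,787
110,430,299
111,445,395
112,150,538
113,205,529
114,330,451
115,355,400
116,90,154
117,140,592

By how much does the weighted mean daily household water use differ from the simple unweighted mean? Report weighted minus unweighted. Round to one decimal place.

21.9

Unweighted sum = 605 + 430 + 445 + 150 + 205 + 330 + 355 + 90 + 140 = 2750
Unweighted mean = 2750 / 9 = 305.55556
Weighted sum = 605×787 + 430×299 + 445×395 + 150×538 + 205×529 + 330×451 + 355×400 + 90×154 + 140×592
  = 1357195
Sum of weights = 4145
Weighted mean = 1357195 / 4145 = 327.42943
Difference (weighted minus unweighted) = 21.873877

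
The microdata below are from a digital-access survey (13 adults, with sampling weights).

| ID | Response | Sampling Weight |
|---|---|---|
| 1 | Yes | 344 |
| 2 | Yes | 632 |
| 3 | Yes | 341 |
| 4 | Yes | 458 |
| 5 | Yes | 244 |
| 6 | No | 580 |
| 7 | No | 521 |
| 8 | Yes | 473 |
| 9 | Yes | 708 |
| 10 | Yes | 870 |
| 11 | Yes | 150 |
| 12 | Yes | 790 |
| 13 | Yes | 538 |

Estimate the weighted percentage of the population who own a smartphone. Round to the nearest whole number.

83

Sum of weights for 'Yes' = 344 + 632 + 341 + 458 + 244 + 473 + 708 + 870 + 150 + 790 + 538 = 5548
Total weight = 6649
Weighted proportion = 5548 / 6649 = 0.83441119 → 83.441119%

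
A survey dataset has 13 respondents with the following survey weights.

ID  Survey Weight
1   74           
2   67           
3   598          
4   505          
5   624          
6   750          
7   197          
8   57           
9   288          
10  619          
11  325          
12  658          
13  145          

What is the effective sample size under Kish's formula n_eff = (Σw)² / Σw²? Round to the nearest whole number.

Σ wᵢ = 4907
Σ wᵢ² = 2642247
n_eff = 4907² / 2642247 = 24078649 / 2642247 = 9.112944

9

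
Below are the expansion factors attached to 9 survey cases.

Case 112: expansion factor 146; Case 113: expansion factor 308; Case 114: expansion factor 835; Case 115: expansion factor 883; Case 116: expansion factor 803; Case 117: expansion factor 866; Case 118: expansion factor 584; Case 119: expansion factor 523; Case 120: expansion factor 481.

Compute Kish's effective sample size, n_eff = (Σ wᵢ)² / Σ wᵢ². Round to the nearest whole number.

8

Σ wᵢ = 146 + 308 + 835 + 883 + 803 + 866 + 584 + 523 + 481 = 5429
Σ wᵢ² = 21316 + 94864 + 697225 + 779689 + 644809 + 749956 + 341056 + 273529 + 231361 = 3833805
n_eff = 5429² / 3833805 = 29474041 / 3833805 = 7.6879343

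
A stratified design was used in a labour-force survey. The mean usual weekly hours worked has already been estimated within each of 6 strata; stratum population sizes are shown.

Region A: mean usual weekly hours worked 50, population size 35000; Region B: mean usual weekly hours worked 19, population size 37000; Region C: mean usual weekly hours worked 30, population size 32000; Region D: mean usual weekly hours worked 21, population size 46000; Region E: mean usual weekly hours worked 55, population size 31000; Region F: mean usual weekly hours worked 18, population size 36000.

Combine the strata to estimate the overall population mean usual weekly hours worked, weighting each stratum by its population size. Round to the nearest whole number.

31

Σ Nₕ·x̄ₕ = 50×35000 + 19×37000 + 30×32000 + 21×46000 + 55×31000 + 18×36000
  = 1750000 + 703000 + 960000 + 966000 + 1705000 + 648000 = 6732000
Σ Nₕ = 35000 + 37000 + 32000 + 46000 + 31000 + 36000 = 217000
Overall mean = 6732000 / 217000 = 31.023041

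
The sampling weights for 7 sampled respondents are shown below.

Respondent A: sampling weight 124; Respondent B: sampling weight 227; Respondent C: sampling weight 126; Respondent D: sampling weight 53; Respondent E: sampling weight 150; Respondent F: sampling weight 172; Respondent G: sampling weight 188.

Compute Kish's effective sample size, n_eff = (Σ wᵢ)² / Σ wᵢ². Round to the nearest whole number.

6

Σ wᵢ = 1040
Σ wᵢ² = 15376 + 51529 + 15876 + 2809 + 22500 + 29584 + 35344 = 173018
n_eff = 1040² / 173018 = 1081600 / 173018 = 6.2513727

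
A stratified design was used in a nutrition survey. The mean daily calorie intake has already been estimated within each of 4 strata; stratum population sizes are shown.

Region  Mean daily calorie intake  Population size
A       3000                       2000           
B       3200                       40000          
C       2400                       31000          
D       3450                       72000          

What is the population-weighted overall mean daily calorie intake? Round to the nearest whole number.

Σ Nₕ·x̄ₕ = 456800000
Σ Nₕ = 145000
Overall mean = 456800000 / 145000 = 3150.3448

3150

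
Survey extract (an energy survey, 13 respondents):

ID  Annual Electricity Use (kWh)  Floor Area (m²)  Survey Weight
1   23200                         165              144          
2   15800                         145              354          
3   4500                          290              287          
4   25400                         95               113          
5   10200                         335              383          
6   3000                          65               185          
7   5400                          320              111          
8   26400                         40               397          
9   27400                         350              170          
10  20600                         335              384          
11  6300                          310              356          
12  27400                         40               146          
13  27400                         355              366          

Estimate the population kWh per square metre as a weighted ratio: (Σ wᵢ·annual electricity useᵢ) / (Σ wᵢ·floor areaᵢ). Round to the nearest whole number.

Σ wᵢ·y = 57477500
Σ wᵢ·x = 795055
Ratio = 57477500 / 795055 = 72.293741

72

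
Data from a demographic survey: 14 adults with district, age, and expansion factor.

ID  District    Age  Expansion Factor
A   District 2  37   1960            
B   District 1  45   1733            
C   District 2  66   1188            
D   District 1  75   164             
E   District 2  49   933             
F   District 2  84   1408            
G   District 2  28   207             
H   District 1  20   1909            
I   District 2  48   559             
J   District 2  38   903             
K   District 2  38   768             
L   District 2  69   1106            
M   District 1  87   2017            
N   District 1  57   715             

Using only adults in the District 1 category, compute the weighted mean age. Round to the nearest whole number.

District 1 rows: B, D, H, M, N
Weighted sum = 45×1733 + 75×164 + 20×1909 + 87×2017 + 57×715
  = 77985 + 12300 + 38180 + 175479 + 40755 = 344699
Sum of weights = 1733 + 164 + 1909 + 2017 + 715 = 6538
Weighted mean = 344699 / 6538 = 52.722392

53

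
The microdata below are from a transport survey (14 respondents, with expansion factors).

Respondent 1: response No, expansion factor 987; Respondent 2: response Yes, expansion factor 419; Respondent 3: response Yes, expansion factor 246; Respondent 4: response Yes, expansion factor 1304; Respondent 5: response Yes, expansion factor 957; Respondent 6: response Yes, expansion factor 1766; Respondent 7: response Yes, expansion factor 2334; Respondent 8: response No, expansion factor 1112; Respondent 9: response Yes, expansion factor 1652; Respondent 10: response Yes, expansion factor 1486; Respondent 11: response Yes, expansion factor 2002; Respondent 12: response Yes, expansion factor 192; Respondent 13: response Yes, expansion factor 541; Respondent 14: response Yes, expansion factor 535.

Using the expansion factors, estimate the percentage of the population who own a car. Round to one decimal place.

Sum of weights for 'Yes' = 419 + 246 + 1304 + 957 + 1766 + 2334 + 1652 + 1486 + 2002 + 192 + 541 + 535 = 13434
Total weight = 15533
Weighted proportion = 13434 / 15533 = 0.86486834 → 86.486834%

86.5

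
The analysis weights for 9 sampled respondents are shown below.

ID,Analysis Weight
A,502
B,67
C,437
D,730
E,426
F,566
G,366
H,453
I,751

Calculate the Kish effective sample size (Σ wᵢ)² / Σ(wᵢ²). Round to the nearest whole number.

Σ wᵢ = 502 + 67 + 437 + 730 + 426 + 566 + 366 + 453 + 751 = 4298
Σ wᵢ² = 252004 + 4489 + 190969 + 532900 + 181476 + 320356 + 133956 + 205209 + 564001 = 2385360
n_eff = 4298² / 2385360 = 18472804 / 2385360 = 7.7442415

8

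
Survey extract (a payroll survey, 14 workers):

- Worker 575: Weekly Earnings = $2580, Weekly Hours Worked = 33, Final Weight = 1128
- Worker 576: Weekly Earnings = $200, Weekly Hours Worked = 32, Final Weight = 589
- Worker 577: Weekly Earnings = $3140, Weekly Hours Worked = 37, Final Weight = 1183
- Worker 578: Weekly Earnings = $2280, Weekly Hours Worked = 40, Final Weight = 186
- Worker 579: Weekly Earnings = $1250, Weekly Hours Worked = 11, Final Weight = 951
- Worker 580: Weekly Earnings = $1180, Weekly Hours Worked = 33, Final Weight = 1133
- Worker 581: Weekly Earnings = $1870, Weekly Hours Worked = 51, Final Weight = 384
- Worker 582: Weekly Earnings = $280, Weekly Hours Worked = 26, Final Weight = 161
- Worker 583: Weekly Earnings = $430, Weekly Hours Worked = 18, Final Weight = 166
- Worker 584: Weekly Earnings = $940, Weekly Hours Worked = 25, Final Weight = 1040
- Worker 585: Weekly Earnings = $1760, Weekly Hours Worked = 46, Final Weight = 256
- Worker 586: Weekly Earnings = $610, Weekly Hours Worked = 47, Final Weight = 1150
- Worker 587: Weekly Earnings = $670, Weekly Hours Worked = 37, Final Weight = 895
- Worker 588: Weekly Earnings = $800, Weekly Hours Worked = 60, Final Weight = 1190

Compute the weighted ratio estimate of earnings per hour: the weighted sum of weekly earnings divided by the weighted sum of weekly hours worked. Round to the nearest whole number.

38

Σ wᵢ·y = 14208280
Σ wᵢ·x = 378232
Ratio = 14208280 / 378232 = 37.564987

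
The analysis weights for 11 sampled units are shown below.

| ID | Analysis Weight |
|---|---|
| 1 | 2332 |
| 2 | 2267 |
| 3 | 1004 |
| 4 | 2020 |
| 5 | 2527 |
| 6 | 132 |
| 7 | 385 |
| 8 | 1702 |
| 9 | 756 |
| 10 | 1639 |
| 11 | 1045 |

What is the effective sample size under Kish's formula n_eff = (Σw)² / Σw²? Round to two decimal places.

8.48

Σ wᵢ = 2332 + 2267 + 1004 + 2020 + 2527 + 132 + 385 + 1702 + 756 + 1639 + 1045 = 15809
Σ wᵢ² = 29463993
n_eff = 15809² / 29463993 = 249924481 / 29463993 = 8.4823697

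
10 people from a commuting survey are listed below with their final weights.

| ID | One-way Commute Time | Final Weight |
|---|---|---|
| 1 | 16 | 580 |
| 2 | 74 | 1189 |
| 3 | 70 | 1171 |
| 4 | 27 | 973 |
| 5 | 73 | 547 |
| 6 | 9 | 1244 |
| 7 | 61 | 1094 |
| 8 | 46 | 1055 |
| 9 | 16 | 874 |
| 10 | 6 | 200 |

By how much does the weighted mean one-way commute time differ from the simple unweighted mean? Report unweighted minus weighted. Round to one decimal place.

Unweighted sum = 16 + 74 + 70 + 27 + 73 + 9 + 61 + 46 + 16 + 6 = 398
Unweighted mean = 398 / 10 = 39.8
Weighted sum = 387082
Sum of weights = 580 + 1189 + 1171 + 973 + 547 + 1244 + 1094 + 1055 + 874 + 200 = 8927
Weighted mean = 387082 / 8927 = 43.360816
Difference (unweighted minus weighted) = -3.5608155

-3.6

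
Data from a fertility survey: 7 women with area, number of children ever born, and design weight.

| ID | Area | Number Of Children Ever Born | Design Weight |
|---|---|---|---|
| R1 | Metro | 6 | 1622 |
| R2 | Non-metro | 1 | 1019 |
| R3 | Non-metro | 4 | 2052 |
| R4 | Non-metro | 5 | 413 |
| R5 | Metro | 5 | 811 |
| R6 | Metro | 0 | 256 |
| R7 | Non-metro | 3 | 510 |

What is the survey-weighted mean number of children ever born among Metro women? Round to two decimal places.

Metro rows: R1, R5, R6
Weighted sum = 6×1622 + 5×811 + 0×256
  = 9732 + 4055 + 0 = 13787
Sum of weights = 1622 + 811 + 256 = 2689
Weighted mean = 13787 / 2689 = 5.1271848

5.13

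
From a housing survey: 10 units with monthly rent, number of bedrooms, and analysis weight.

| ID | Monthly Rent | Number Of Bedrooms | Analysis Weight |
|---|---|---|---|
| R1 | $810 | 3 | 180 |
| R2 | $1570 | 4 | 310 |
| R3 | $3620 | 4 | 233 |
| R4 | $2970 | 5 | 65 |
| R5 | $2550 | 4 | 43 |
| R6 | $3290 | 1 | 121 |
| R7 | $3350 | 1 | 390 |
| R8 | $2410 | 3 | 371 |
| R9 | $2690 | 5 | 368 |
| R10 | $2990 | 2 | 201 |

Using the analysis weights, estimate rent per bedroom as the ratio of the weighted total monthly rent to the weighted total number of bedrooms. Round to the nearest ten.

Σ wᵢ·y = 5968270
Σ wᵢ·x = 3×180 + 4×310 + 4×233 + 5×65 + 4×43 + 1×121 + 1×390 + 3×371 + 5×368 + 2×201
  = 540 + 1240 + 932 + 325 + 172 + 121 + 390 + 1113 + 1840 + 402 = 7075
Ratio = 5968270 / 7075 = 843.57173

840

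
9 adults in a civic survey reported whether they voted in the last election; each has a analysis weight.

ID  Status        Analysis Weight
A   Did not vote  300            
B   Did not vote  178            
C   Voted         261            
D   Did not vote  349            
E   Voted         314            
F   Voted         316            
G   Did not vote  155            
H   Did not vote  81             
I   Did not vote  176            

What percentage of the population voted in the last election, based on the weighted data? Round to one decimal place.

Sum of weights for 'Voted' = 261 + 314 + 316 = 891
Total weight = 300 + 178 + 261 + 349 + 314 + 316 + 155 + 81 + 176 = 2130
Weighted proportion = 891 / 2130 = 0.41830986 → 41.830986%

41.8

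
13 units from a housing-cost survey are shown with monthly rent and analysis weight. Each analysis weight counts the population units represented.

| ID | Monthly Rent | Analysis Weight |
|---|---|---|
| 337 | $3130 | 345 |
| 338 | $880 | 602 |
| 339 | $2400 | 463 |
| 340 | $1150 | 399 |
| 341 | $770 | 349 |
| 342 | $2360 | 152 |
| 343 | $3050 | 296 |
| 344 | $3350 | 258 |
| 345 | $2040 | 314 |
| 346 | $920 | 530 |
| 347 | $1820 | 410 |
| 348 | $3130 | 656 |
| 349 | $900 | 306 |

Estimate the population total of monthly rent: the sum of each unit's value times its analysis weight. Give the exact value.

9777250

Weighted total = 9777250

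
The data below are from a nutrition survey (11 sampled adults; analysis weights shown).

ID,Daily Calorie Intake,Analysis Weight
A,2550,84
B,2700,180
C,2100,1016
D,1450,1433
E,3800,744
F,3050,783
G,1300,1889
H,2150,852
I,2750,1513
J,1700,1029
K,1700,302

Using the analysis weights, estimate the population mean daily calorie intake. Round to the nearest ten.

2120

Weighted sum = 2550×84 + 2700×180 + 2100×1016 + 1450×1433 + 3800×744 + 3050×783 + 1300×1889 + 2150×852 + 2750×1513 + 1700×1029 + 1700×302
  = 214200 + 486000 + 2133600 + 2077850 + 2827200 + 2388150 + 2455700 + 1831800 + 4160750 + 1749300 + 513400 = 20837950
Sum of weights = 84 + 180 + 1016 + 1433 + 744 + 783 + 1889 + 852 + 1513 + 1029 + 302 = 9825
Weighted mean = 20837950 / 9825 = 2120.9109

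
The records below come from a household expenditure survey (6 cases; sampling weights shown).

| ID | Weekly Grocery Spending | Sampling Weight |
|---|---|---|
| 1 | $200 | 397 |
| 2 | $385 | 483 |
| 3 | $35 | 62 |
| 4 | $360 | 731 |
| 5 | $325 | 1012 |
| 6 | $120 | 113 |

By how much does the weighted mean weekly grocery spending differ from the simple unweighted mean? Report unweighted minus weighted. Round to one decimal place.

Unweighted sum = 1425
Unweighted mean = 1425 / 6 = 237.5
Weighted sum = 200×397 + 385×483 + 35×62 + 360×731 + 325×1012 + 120×113
  = 79400 + 185955 + 2170 + 263160 + 328900 + 13560 = 873145
Sum of weights = 397 + 483 + 62 + 731 + 1012 + 113 = 2798
Weighted mean = 873145 / 2798 = 312.0604
Difference (unweighted minus weighted) = -74.5604

-74.6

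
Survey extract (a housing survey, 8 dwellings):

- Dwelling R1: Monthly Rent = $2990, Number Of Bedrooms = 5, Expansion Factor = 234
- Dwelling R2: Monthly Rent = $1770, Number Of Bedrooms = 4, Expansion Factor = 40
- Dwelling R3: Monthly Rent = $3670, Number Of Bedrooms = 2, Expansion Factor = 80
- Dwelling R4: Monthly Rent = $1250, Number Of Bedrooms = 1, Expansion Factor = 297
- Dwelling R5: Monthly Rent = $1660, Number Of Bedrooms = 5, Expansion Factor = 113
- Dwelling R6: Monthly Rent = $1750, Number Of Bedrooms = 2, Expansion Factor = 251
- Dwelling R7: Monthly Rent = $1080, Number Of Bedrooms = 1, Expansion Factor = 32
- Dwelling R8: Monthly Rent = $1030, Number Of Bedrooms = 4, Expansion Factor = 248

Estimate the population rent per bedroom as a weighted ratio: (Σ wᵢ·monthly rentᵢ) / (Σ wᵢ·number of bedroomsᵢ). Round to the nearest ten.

610

Σ wᵢ·y = 2990×234 + 1770×40 + 3670×80 + 1250×297 + 1660×113 + 1750×251 + 1080×32 + 1030×248
  = 2352140
Σ wᵢ·x = 5×234 + 4×40 + 2×80 + 1×297 + 5×113 + 2×251 + 1×32 + 4×248
  = 3878
Ratio = 2352140 / 3878 = 606.5343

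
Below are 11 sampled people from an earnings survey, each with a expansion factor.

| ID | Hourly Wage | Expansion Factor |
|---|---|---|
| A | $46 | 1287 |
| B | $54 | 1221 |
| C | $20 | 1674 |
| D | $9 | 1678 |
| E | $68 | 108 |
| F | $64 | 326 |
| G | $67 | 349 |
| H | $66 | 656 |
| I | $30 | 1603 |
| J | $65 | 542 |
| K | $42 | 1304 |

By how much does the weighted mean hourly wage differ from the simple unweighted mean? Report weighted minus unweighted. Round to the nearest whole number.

Unweighted sum = 46 + 54 + 20 + 9 + 68 + 64 + 67 + 66 + 30 + 65 + 42 = 531
Unweighted mean = 531 / 11 = 48.272727
Weighted sum = 46×1287 + 54×1221 + 20×1674 + 9×1678 + 68×108 + 64×326 + 67×349 + 66×656 + 30×1603 + 65×542 + 42×1304
  = 406693
Sum of weights = 1287 + 1221 + 1674 + 1678 + 108 + 326 + 349 + 656 + 1603 + 542 + 1304 = 10748
Weighted mean = 406693 / 10748 = 37.838947
Difference (weighted minus unweighted) = -10.43378

-10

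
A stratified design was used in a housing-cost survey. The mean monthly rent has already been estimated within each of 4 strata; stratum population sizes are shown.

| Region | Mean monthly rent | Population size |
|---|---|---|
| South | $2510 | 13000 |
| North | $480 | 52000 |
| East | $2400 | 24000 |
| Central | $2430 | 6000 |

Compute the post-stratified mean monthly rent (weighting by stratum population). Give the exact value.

Σ Nₕ·x̄ₕ = 2510×13000 + 480×52000 + 2400×24000 + 2430×6000
  = 32630000 + 24960000 + 57600000 + 14580000 = 129770000
Σ Nₕ = 13000 + 52000 + 24000 + 6000 = 95000
Overall mean = 129770000 / 95000 = 1366

1366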